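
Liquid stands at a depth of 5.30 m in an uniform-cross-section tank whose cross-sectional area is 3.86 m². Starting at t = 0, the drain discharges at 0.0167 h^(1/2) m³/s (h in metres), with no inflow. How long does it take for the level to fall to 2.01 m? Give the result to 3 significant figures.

With no inflow, A dh/dt = −0.0167 √h.
This is separable: 2 d(√h)/dt = −0.0167/A, so √h = √h₀ − (0.0167/(2A)) t.
t = 2A(√h₀ − √h)/0.0167 = 2·3.86·(√5.30 − √2.01)/0.0167
  = 7.7200 × (2.3022 − 1.4177) / 0.0167 = 408.85 s.

409 s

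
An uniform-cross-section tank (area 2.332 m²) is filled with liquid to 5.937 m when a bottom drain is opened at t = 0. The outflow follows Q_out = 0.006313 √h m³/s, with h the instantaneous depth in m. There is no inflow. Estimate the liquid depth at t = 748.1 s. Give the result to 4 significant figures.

2.028 m

Accumulation of liquid (constant cross-section A): A dh/dt = −0.006313 √h.
∫ h^(−1/2) dh = −(0.006313/A) ∫ dt, giving 2√h = 2√h₀ − (0.006313/A) t.
√h = √5.937 − 0.006313·748.1/(2·2.332) = 2.43660 − 1.01260 = 1.42400.
h = 1.42400² = 2.02777 m.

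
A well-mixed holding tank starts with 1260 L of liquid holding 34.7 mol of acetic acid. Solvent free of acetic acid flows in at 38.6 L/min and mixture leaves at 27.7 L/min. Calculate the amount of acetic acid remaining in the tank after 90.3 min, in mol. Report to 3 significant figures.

8.00 mol

Let m(t) be the amount of acetic acid. Volume: V(t) = V₀ + (Q_in − Q_out) t = 1260 + 10.900 t; V(90.3) = 2244.3 L.
Species balance (pure solvent in): dm/dt = −Q_out · m/V(t).
dm/m = −Q_out dt/(V₀ + 10.900 t); integrating gives ln(m/m₀) = −(Q_out/(Q_in−Q_out)) ln(V/V₀).
m = m₀ (V₀/V)^(Q_out/(Q_in−Q_out)) = 34.7 × (1260/2244.3)^(2.5413) = 8.0024 mol.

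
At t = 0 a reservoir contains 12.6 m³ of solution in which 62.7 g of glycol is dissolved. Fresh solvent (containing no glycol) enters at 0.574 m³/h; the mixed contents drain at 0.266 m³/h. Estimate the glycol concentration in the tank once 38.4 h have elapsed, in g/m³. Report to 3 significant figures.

1.45 g/m³

Total volume: dV/dt = Q_in − Q_out = 0.30800 m³/h, so V(t) = 12.6 + 0.30800 t and V(38.4) = 24.427 m³.
Species balance (pure solvent in): dm/dt = −Q_out · m/V(t).
Separate: dm/m = −Q_out dt/V(t) ⇒ ln(m/m₀) = −(Q_out/(Q_in−Q_out)) ln(V/V₀).
m = m₀ (V₀/V)^(Q_out/(Q_in−Q_out)) = 62.7 × (12.6/24.427)^(0.86364) = 35.397 g.
C = m/V = 35.397/24.427 = 1.4491 g/m³.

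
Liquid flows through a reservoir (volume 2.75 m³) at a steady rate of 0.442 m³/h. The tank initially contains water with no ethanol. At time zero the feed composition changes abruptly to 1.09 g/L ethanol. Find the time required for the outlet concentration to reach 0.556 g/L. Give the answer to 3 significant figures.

Unsteady species balance (constant V, well mixed): V dC/dt = Q(C_in − C), so τ = V/Q = 6.2217 h.
C(t) = C_in + (C₀ − C_in) e^(−t/τ). Set C = 0.556 and solve for t:
e^(−t/τ) = (C − C_in)/(C₀ − C_in) = (0.556 − 1.09)/(0 − 1.09) = 0.48991
t = −τ ln(…) = 6.2217 × 0.71354 = 4.4394 h.

4.44 h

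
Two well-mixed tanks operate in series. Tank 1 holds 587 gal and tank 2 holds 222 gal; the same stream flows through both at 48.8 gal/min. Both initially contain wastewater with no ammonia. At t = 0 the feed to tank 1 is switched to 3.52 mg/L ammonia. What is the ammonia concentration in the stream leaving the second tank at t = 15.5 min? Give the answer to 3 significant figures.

Species balance on tank i: dCᵢ/dt = (Cᵢ₋₁ − Cᵢ)/τᵢ with τᵢ = Vᵢ/Q.
τ₁ = 587/48.8 = 12.029 min; τ₂ = 222/48.8 = 4.5492 min.
Solving the cascade with C₁(0)=C₂(0)=0 gives C₂(t) = C_in[1 − (τ₁ e^(−t/τ₁) − τ₂ e^(−t/τ₂))/(τ₁ − τ₂)].
At t = 15.5: e^(−t/τ₁) = 0.27566, e^(−t/τ₂) = 0.033134.
C₂ = 3.52·[1 − (12.029·0.27566 − 4.5492·0.033134)/(7.4795)] = 3.52·0.57683 = 2.0304 mg/L.

2.03 mg/L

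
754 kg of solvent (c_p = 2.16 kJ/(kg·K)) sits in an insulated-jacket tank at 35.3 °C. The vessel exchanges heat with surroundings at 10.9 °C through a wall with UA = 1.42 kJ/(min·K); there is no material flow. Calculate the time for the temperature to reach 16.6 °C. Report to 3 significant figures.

1670 min

M c_p dT/dt = −UA(T − T_amb).
τ = M c_p/UA = 1146.9 min; T_ss = T_amb = 10.900 °C.
T(t) = T_ss + (T₀ − T_ss)e^(−t/τ); set T = 16.6:
t = −τ ln[(T − T_ss)/(T₀ − T_ss)] = −1146.9 · ln(0.23361) = 1667.8 min.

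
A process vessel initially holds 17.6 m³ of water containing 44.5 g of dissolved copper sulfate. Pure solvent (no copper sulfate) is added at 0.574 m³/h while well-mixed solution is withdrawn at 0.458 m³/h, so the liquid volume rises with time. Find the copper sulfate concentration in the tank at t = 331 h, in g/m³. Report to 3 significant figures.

Let m(t) be the amount of copper sulfate. Volume: V(t) = V₀ + (Q_in − Q_out) t = 17.6 + 0.11600 t; V(331) = 55.996 m³.
Solute balance: dm/dt = 0 − Q_out C = −Q_out m/V(t).
Separate: dm/m = −Q_out dt/V(t) ⇒ ln(m/m₀) = −(Q_out/(Q_in−Q_out)) ln(V/V₀).
m = m₀ (V₀/V)^(Q_out/(Q_in−Q_out)) = 44.5 × (17.6/55.996)^(3.9483) = 0.46109 g.
C = m/V = 0.46109/55.996 = 0.0082343 g/m³.

0.00823 g/m³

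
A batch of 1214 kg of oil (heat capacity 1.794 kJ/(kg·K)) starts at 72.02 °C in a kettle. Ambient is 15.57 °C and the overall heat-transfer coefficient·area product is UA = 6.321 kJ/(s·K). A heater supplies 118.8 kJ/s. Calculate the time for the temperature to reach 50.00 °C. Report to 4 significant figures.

Lumped-capacitance energy balance: M c_p dT/dt = UA(T_amb − T) + Q̇.
τ = M c_p/UA = 344.552 s; T_ss = T_amb + Q̇/UA = 15.57 + 118.8/6.321 = 34.3645 °C.
T(t) = T_ss + (T₀ − T_ss)e^(−t/τ); set T = 50.00:
t = −τ ln[(T − T_ss)/(T₀ − T_ss)] = −344.552 · ln(0.415225) = 302.839 s.

302.8 s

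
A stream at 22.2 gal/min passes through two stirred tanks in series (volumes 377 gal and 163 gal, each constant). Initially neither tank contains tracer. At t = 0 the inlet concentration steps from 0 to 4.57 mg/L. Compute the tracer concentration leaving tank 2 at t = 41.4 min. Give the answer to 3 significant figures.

3.88 mg/L

Each tank obeys Vᵢ dCᵢ/dt = Q(Cᵢ₋₁ − Cᵢ), so τᵢ = Vᵢ/Q.
τ₁ = 377/22.2 = 16.982 min; τ₂ = 163/22.2 = 7.3423 min.
Solving the cascade with C₁(0)=C₂(0)=0 gives C₂(t) = C_in[1 − (τ₁ e^(−t/τ₁) − τ₂ e^(−t/τ₂))/(τ₁ − τ₂)].
At t = 41.4: e^(−t/τ₁) = 0.087346, e^(−t/τ₂) = 0.0035581.
C₂ = 4.57·[1 − (16.982·0.087346 − 7.3423·0.0035581)/(9.6396)] = 4.57·0.84883 = 3.8792 mg/L.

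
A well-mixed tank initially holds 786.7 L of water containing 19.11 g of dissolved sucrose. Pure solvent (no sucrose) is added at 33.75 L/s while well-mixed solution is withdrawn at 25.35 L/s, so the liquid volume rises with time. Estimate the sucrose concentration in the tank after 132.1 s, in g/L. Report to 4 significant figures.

0.0007083 g/L

Total volume: dV/dt = Q_in − Q_out = 8.40000 L/s, so V(t) = 786.7 + 8.40000 t and V(132.1) = 1896.34 L.
Species balance (pure solvent in): dm/dt = −Q_out · m/V(t).
dm/m = −Q_out dt/(V₀ + 8.40000 t); integrating gives ln(m/m₀) = −(Q_out/(Q_in−Q_out)) ln(V/V₀).
m = m₀ (V₀/V)^(Q_out/(Q_in−Q_out)) = 19.11 × (786.7/1896.34)^(3.01786) = 1.34312 g.
C = m/V = 1.34312/1896.34 = 0.000708272 g/L.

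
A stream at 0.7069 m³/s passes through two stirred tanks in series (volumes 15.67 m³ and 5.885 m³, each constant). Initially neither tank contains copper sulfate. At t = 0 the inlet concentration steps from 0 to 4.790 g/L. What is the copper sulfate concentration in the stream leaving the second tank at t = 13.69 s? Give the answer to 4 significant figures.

1.210 g/L

Each tank obeys Vᵢ dCᵢ/dt = Q(Cᵢ₋₁ − Cᵢ), so τᵢ = Vᵢ/Q.
τ₁ = 15.67/0.7069 = 22.1672 s; τ₂ = 5.885/0.7069 = 8.32508 s.
Tank 1: C₁ = C_in(1 − e^(−t/τ₁)). Tank 2 (τ₁ ≠ τ₂): C₂ = C_in[1 − (τ₁ e^(−t/τ₁) − τ₂ e^(−t/τ₂))/(τ₁ − τ₂)].
At t = 13.69: e^(−t/τ₁) = 0.539248, e^(−t/τ₂) = 0.193123.
C₂ = 4.790·[1 − (22.1672·0.539248 − 8.32508·0.193123)/(13.8421)] = 4.790·0.252581 = 1.20986 g/L.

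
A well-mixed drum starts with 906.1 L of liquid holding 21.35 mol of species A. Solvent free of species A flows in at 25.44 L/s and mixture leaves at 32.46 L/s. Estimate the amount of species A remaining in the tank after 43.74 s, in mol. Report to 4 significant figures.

3.151 mol

Total volume: dV/dt = Q_in − Q_out = -7.02000 L/s, so V(t) = 906.1 − 7.02000 t and V(43.74) = 599.045 L.
No species A enters, so dm/dt = −Q_out · (m/V).
Separate: dm/m = −Q_out dt/V(t) ⇒ ln(m/m₀) = −(Q_out/(Q_in−Q_out)) ln(V/V₀).
m = m₀ (V₀/V)^(Q_out/(Q_in−Q_out)) = 21.35 × (906.1/599.045)^(-4.62393) = 3.15066 mol.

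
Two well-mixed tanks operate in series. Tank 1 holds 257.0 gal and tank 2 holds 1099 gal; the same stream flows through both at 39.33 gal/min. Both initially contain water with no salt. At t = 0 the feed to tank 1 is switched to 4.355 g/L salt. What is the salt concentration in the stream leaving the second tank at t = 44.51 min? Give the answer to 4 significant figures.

Time constants: τᵢ = Vᵢ/Q for each well-mixed tank.
τ₁ = 257.0/39.33 = 6.53445 min; τ₂ = 1099/39.33 = 27.9430 min.
Tank 1: C₁ = C_in(1 − e^(−t/τ₁)). Tank 2 (τ₁ ≠ τ₂): C₂ = C_in[1 − (τ₁ e^(−t/τ₁) − τ₂ e^(−t/τ₂))/(τ₁ − τ₂)].
At t = 44.51: e^(−t/τ₁) = 0.00110094, e^(−t/τ₂) = 0.203339.
C₂ = 4.355·[1 − (6.53445·0.00110094 − 27.9430·0.203339)/(-21.4086)] = 4.355·0.734933 = 3.20063 g/L.

3.201 g/L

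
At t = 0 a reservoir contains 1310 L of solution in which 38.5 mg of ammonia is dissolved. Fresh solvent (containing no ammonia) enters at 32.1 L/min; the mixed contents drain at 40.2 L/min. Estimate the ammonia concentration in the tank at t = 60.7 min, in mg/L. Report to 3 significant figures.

Let m(t) be the amount of ammonia. Volume: V(t) = V₀ + (Q_in − Q_out) t = 1310 − 8.1000 t; V(60.7) = 818.33 L.
Species balance (pure solvent in): dm/dt = −Q_out · m/V(t).
dm/m = −Q_out dt/(V₀ − 8.1000 t); integrating gives ln(m/m₀) = −(Q_out/(Q_in−Q_out)) ln(V/V₀).
m = m₀ (V₀/V)^(Q_out/(Q_in−Q_out)) = 38.5 × (1310/818.33)^(-4.9630) = 3.7266 mg.
C = m/V = 3.7266/818.33 = 0.0045539 mg/L.

0.00455 mg/L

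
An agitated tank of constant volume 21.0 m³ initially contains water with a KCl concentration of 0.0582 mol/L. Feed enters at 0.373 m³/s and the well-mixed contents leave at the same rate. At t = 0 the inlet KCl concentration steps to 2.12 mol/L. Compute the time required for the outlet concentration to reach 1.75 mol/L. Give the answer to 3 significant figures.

Transient balance on the dissolved component: V dC/dt = Q(C_in − C), so τ = V/Q = 56.300 s.
C(t) = C_in + (C₀ − C_in) e^(−t/τ). Set C = 1.75 and solve for t:
e^(−t/τ) = (C − C_in)/(C₀ − C_in) = (1.75 − 2.12)/(0.0582 − 2.12) = 0.17945
t = −τ ln(…) = 56.300 × 1.7178 = 96.714 s.

96.7 s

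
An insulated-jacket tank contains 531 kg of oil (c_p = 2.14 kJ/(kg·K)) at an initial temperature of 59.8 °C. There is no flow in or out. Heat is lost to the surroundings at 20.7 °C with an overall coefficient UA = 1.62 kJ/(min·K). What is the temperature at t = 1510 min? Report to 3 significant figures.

25.2 °C

Heat balance on the well-mixed liquid: M c_p dT/dt = −UA(T − T_amb).
dT/dt = (T_ss − T)/τ with T_ss = T_amb = 20.700 °C, τ = M c_p/UA = 531·2.14/1.62 = 701.44 min.
Integrating: T(t) = T_ss + (T₀ − T_ss) e^(−t/τ).
T(1510) = 20.700 + (39.100)·0.11617 = 25.242 °C.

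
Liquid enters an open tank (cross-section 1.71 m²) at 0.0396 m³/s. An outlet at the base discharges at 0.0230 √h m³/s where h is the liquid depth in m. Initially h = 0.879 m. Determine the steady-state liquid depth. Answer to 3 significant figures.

A dh/dt = Q_in − 0.0230 √h. Steady state requires inflow = outflow:
Q_in = 0.0230 √h_ss ⇒ √h_ss = 0.0396/0.0230 = 1.7217.
h_ss = 1.7217² = 2.9644 m. (Since h₀ = 0.879 m < h_ss, the level will rise toward this value.)

2.96 m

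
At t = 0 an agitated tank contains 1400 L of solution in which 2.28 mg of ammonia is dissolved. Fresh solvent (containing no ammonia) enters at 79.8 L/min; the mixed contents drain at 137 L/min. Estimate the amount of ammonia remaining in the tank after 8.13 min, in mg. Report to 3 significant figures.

Total volume: dV/dt = Q_in − Q_out = -57.200 L/min, so V(t) = 1400 − 57.200 t and V(8.13) = 934.96 L.
Species balance (pure solvent in): dm/dt = −Q_out · m/V(t).
dm/m = −Q_out dt/(V₀ − 57.200 t); integrating gives ln(m/m₀) = −(Q_out/(Q_in−Q_out)) ln(V/V₀).
m = m₀ (V₀/V)^(Q_out/(Q_in−Q_out)) = 2.28 × (1400/934.96)^(-2.3951) = 0.86695 mg.

0.867 mg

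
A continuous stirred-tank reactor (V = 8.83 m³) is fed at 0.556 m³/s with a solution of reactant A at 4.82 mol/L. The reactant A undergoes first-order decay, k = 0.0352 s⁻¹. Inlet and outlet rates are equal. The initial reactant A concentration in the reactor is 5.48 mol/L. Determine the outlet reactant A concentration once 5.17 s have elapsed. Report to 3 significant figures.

4.53 mol/L

Species balance: V dC/dt = Q C_in − Q C − k V C.
This is linear with rate a = Q/V + k = 0.098167 s⁻¹.
C_ss = Q C_in/(Q + kV) = 3.0917 mol/L; C(t) = C_ss + (C₀ − C_ss) e^(−a t).
C(5.17) = 3.0917 + (2.3883)·e^(−0.098167·5.17) = 3.0917 + (2.3883)·0.60198 = 4.5294 mol/L.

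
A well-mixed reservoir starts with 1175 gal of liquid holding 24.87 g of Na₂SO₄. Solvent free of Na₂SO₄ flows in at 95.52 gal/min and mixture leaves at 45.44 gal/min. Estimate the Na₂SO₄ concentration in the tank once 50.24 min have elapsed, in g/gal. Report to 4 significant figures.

Let m(t) be the amount of Na₂SO₄. Volume: V(t) = V₀ + (Q_in − Q_out) t = 1175 + 50.0800 t; V(50.24) = 3691.02 gal.
Solute balance: dm/dt = 0 − Q_out C = −Q_out m/V(t).
Separate: dm/m = −Q_out dt/V(t) ⇒ ln(m/m₀) = −(Q_out/(Q_in−Q_out)) ln(V/V₀).
m = m₀ (V₀/V)^(Q_out/(Q_in−Q_out)) = 24.87 × (1175/3691.02)^(0.907348) = 8.80289 g.
C = m/V = 8.80289/3691.02 = 0.00238495 g/gal.

0.002385 g/gal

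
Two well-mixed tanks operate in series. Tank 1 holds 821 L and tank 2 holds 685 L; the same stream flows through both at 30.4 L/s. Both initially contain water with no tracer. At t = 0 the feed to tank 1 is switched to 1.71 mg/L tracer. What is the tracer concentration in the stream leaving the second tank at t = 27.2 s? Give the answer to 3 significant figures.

Time constants: τᵢ = Vᵢ/Q for each well-mixed tank.
τ₁ = 821/30.4 = 27.007 s; τ₂ = 685/30.4 = 22.533 s.
Tank 1: C₁ = C_in(1 − e^(−t/τ₁)). Tank 2 (τ₁ ≠ τ₂): C₂ = C_in[1 − (τ₁ e^(−t/τ₁) − τ₂ e^(−t/τ₂))/(τ₁ − τ₂)].
At t = 27.2: e^(−t/τ₁) = 0.36525, e^(−t/τ₂) = 0.29906.
C₂ = 1.71·[1 − (27.007·0.36525 − 22.533·0.29906)/(4.4737)] = 1.71·0.30132 = 0.51526 mg/L.

0.515 mg/L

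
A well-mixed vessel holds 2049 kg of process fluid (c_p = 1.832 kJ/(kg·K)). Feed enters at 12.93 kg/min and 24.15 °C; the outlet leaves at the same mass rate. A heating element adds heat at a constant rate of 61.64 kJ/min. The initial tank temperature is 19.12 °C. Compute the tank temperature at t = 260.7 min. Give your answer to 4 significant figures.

25.28 °C

M c_p dT/dt = ṁ c_p (T_in − T) + Q̇.
Rearrange: dT/dt = (T_ss − T)/τ with τ = M/ṁ = 158.469 min and T_ss = T_in + Q̇/(ṁ c_p) = 26.7522 °C.
This is linear first-order; T(t) = T_ss + (T₀ − T_ss) e^(−t/τ).
T(260.7) = 26.7522 + (-7.63219)·e^(−260.7/158.469) = 26.7522 + (-7.63219)·0.192989 = 25.2793 °C.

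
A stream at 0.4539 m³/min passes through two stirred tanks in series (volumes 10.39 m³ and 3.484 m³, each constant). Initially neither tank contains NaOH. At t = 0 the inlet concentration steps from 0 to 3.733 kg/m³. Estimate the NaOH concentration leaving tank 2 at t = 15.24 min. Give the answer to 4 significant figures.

Species balance on tank i: dCᵢ/dt = (Cᵢ₋₁ − Cᵢ)/τᵢ with τᵢ = Vᵢ/Q.
τ₁ = 10.39/0.4539 = 22.8905 min; τ₂ = 3.484/0.4539 = 7.67570 min.
Tank 1: C₁ = C_in(1 − e^(−t/τ₁)). Tank 2 (τ₁ ≠ τ₂): C₂ = C_in[1 − (τ₁ e^(−t/τ₁) − τ₂ e^(−t/τ₂))/(τ₁ − τ₂)].
At t = 15.24: e^(−t/τ₁) = 0.513873, e^(−t/τ₂) = 0.137314.
C₂ = 3.733·[1 − (22.8905·0.513873 − 7.67570·0.137314)/(15.2148)] = 3.733·0.296156 = 1.10555 kg/m³.

1.106 kg/m³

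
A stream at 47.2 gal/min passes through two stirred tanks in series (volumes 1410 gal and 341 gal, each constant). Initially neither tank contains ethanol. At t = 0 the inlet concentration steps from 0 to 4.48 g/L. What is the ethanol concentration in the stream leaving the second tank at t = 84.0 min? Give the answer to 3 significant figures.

Time constants: τᵢ = Vᵢ/Q for each well-mixed tank.
τ₁ = 1410/47.2 = 29.873 min; τ₂ = 341/47.2 = 7.2246 min.
Tank 1: C₁ = C_in(1 − e^(−t/τ₁)). Tank 2 (τ₁ ≠ τ₂): C₂ = C_in[1 − (τ₁ e^(−t/τ₁) − τ₂ e^(−t/τ₂))/(τ₁ − τ₂)].
At t = 84.0: e^(−t/τ₁) = 0.060090, e^(−t/τ₂) = 8.9221e-06.
C₂ = 4.48·[1 − (29.873·0.060090 − 7.2246·8.9221e-06)/(22.648)] = 4.48·0.92074 = 4.1249 g/L.

4.12 g/L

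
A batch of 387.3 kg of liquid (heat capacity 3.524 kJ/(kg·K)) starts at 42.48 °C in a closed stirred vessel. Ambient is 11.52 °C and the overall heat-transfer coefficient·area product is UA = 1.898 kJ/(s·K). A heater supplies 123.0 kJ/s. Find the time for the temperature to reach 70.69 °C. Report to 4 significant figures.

1289 s

Heat balance on the well-mixed liquid: M c_p dT/dt = −UA(T − T_amb) + Q̇.
τ = M c_p/UA = 719.097 s; T_ss = T_amb + Q̇/UA = 11.52 + 123.0/1.898 = 76.3251 °C.
T(t) = T_ss + (T₀ − T_ss)e^(−t/τ); set T = 70.69:
t = −τ ln[(T − T_ss)/(T₀ − T_ss)] = −719.097 · ln(0.166496) = 1289.19 s.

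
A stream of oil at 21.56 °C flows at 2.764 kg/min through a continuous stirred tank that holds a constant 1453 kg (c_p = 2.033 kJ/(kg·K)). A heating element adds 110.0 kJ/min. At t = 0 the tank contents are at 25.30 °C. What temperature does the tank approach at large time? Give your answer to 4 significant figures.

41.14 °C

M c_p dT/dt = ṁ c_p (T_in − T) + Q̇.
At steady state dT/dt = 0 ⇒ T_ss = T_in + Q̇/(ṁ c_p) = 21.56 + 110.0/(2.764·2.033) = 41.1357 °C.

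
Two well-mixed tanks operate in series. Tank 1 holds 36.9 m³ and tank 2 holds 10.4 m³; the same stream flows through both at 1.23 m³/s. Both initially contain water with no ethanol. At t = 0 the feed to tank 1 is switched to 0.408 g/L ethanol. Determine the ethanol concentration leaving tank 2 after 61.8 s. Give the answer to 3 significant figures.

Species balance on tank i: dCᵢ/dt = (Cᵢ₋₁ − Cᵢ)/τᵢ with τᵢ = Vᵢ/Q.
τ₁ = 36.9/1.23 = 30.000 s; τ₂ = 10.4/1.23 = 8.4553 s.
Solving the cascade with C₁(0)=C₂(0)=0 gives C₂(t) = C_in[1 − (τ₁ e^(−t/τ₁) − τ₂ e^(−t/τ₂))/(τ₁ − τ₂)].
At t = 61.8: e^(−t/τ₁) = 0.12745, e^(−t/τ₂) = 0.00066946.
C₂ = 0.408·[1 − (30.000·0.12745 − 8.4553·0.00066946)/(21.545)] = 0.408·0.82279 = 0.33570 g/L.

0.336 g/L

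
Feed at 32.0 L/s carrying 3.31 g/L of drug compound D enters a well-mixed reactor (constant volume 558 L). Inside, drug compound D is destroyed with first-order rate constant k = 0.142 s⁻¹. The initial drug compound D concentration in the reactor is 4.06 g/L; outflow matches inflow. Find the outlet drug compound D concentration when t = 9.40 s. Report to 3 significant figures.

V dC/dt = Q(C_in − C) − k V C.
This is linear with rate a = Q/V + k = 0.19935 s⁻¹.
C_ss = Q C_in/(Q + kV) = 0.95221 g/L; C(t) = C_ss + (C₀ − C_ss) e^(−a t).
C(9.40) = 0.95221 + (3.1078)·e^(−0.19935·9.40) = 0.95221 + (3.1078)·0.15353 = 1.4293 g/L.

1.43 g/L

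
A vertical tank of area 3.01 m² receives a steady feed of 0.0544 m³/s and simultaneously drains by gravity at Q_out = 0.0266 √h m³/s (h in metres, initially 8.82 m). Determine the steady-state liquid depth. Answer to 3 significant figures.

Accumulation of liquid (constant cross-section A): A dh/dt = Q_in − 0.0266 √h. At steady state dh/dt = 0:
Q_in = 0.0266 √h_ss ⇒ √h_ss = 0.0544/0.0266 = 2.0451.
h_ss = 2.0451² = 4.1825 m. (Since h₀ = 8.82 m > h_ss, the level will fall toward this value.)

4.18 m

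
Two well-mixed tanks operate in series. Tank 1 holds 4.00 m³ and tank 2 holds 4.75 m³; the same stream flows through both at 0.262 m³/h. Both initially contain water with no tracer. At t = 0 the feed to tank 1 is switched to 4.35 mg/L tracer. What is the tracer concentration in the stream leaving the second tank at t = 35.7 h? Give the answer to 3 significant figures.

2.74 mg/L

Species balance on tank i: dCᵢ/dt = (Cᵢ₋₁ − Cᵢ)/τᵢ with τᵢ = Vᵢ/Q.
τ₁ = 4.00/0.262 = 15.267 h; τ₂ = 4.75/0.262 = 18.130 h.
Solving the cascade with C₁(0)=C₂(0)=0 gives C₂(t) = C_in[1 − (τ₁ e^(−t/τ₁) − τ₂ e^(−t/τ₂))/(τ₁ − τ₂)].
At t = 35.7: e^(−t/τ₁) = 0.096487, e^(−t/τ₂) = 0.13958.
C₂ = 4.35·[1 − (15.267·0.096487 − 18.130·0.13958)/(-2.8626)] = 4.35·0.63061 = 2.7431 mg/L.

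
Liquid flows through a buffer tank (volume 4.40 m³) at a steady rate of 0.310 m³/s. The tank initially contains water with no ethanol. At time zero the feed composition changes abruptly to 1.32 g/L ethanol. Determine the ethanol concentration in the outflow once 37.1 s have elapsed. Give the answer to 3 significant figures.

Transient balance on the dissolved component: V dC/dt = Q(C_in − C).
Rewrite as dC/dt + C/τ = C_in/τ, τ = V/Q = 14.194 s.
Integrating: C(t) = C_in + (C₀ − C_in) e^(−t/τ).
C(37.1) = 1.32 + (0 − 1.32)·e^(−37.1/14.194) = 1.32 + (-1.3200)·0.073251 = 1.2233 g/L.

1.22 g/L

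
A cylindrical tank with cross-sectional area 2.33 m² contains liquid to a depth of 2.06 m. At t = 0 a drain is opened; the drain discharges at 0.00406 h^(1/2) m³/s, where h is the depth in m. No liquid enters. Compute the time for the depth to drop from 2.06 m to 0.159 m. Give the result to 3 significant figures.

Unsteady balance on liquid volume: A dh/dt = −0.00406 √h.
This is separable: 2 d(√h)/dt = −0.00406/A, so √h = √h₀ − (0.00406/(2A)) t.
t = 2A(√h₀ − √h)/0.00406 = 2·2.33·(√2.06 − √0.159)/0.00406
  = 4.6600 × (1.4353 − 0.39875) / 0.00406 = 1189.7 s.

1190 s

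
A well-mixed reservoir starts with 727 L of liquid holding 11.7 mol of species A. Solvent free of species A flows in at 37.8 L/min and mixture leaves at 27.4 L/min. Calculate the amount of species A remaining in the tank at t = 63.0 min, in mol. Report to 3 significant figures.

2.15 mol

Let m(t) be the amount of species A. Volume: V(t) = V₀ + (Q_in − Q_out) t = 727 + 10.400 t; V(63.0) = 1382.2 L.
Solute balance: dm/dt = 0 − Q_out C = −Q_out m/V(t).
dm/m = −Q_out dt/(V₀ + 10.400 t); integrating gives ln(m/m₀) = −(Q_out/(Q_in−Q_out)) ln(V/V₀).
m = m₀ (V₀/V)^(Q_out/(Q_in−Q_out)) = 11.7 × (727/1382.2)^(2.6346) = 2.1529 mol.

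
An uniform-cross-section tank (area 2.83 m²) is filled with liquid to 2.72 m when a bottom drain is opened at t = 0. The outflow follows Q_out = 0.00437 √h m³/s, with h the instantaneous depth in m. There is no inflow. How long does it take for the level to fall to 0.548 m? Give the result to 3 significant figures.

Volume balance on the tank: A dh/dt = −0.00437 √h.
This is separable: 2 d(√h)/dt = −0.00437/A, so √h = √h₀ − (0.00437/(2A)) t.
t = 2A(√h₀ − √h)/0.00437 = 2·2.83·(√2.72 − √0.548)/0.00437
  = 5.6600 × (1.6492 − 0.74027) / 0.00437 = 1177.3 s.

1180 s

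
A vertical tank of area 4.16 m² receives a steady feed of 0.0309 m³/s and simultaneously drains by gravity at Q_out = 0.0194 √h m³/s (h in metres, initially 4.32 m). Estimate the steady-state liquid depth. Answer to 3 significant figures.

Volume balance on the tank: A dh/dt = Q_in − 0.0194 √h. At steady state dh/dt = 0:
Q_in = 0.0194 √h_ss ⇒ √h_ss = 0.0309/0.0194 = 1.5928.
h_ss = 1.5928² = 2.5370 m. (Since h₀ = 4.32 m > h_ss, the level will fall toward this value.)

2.54 m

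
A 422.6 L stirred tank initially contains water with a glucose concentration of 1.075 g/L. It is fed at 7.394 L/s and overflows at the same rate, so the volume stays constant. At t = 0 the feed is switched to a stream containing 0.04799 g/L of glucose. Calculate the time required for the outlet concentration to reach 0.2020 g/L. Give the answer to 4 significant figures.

Species balance: V dC/dt = Q(C_in − C) ⇒ τ = V/Q = 57.1544 s.
C(t) = C_in + (C₀ − C_in) e^(−t/τ). Set C = 0.2020 and solve for t:
e^(−t/τ) = (C − C_in)/(C₀ − C_in) = (0.2020 − 0.04799)/(1.075 − 0.04799) = 0.149960
t = −τ ln(…) = 57.1544 × 1.89739 = 108.444 s.

108.4 s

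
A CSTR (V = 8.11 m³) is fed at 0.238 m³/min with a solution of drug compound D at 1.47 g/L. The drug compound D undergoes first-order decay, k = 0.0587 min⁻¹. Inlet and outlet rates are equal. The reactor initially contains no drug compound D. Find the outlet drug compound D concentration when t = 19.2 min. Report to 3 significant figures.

0.400 g/L

Species balance: V dC/dt = Q C_in − Q C − k V C.
dC/dt = (Q/V) C_in − (Q/V + k) C; effective rate a = Q/V + k = 0.029346 + 0.0587 = 0.088046 min⁻¹.
C_ss = Q C_in/(Q + kV) = 0.48996 g/L; C(t) = C_ss + (C₀ − C_ss) e^(−a t).
C(19.2) = 0.48996 + (-0.48996)·e^(−0.088046·19.2) = 0.48996 + (-0.48996)·0.18443 = 0.39960 g/L.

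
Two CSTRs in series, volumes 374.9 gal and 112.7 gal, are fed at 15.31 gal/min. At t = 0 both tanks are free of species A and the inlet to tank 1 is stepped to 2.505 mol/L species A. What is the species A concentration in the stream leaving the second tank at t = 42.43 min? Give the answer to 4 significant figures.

1.875 mol/L

Time constants: τᵢ = Vᵢ/Q for each well-mixed tank.
τ₁ = 374.9/15.31 = 24.4873 min; τ₂ = 112.7/15.31 = 7.36120 min.
Tank 1: C₁ = C_in(1 − e^(−t/τ₁)). Tank 2 (τ₁ ≠ τ₂): C₂ = C_in[1 − (τ₁ e^(−t/τ₁) − τ₂ e^(−t/τ₂))/(τ₁ − τ₂)].
At t = 42.43: e^(−t/τ₁) = 0.176800, e^(−t/τ₂) = 0.00313852.
C₂ = 2.505·[1 − (24.4873·0.176800 − 7.36120·0.00313852)/(17.1261)] = 2.505·0.748556 = 1.87513 mol/L.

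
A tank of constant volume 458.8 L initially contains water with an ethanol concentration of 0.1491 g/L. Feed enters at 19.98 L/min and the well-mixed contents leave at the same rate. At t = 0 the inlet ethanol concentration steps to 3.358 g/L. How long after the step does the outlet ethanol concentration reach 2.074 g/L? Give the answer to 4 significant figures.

Species balance: V dC/dt = Q(C_in − C) ⇒ τ = V/Q = 22.9630 min.
C(t) = C_in + (C₀ − C_in) e^(−t/τ). Set C = 2.074 and solve for t:
e^(−t/τ) = (C − C_in)/(C₀ − C_in) = (2.074 − 3.358)/(0.1491 − 3.358) = 0.400137
t = −τ ln(…) = 22.9630 × 0.915948 = 21.0329 min.

21.03 min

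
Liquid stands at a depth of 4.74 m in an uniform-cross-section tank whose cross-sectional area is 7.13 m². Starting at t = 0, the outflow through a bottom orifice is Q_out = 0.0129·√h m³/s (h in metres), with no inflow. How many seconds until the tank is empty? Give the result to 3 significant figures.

2410 s

Unsteady balance on liquid volume: A dh/dt = −0.0129 √h.
Separate and integrate: 2(√h − √h₀) = −(0.0129/A) t.
Set h = 0: 2√h₀ = (0.0129/A) t_empty ⇒ t_empty = 2A√h₀/0.0129.
t_empty = 2·7.13·√4.74/0.0129 = 14.260·2.1772/0.0129 = 2406.7 s.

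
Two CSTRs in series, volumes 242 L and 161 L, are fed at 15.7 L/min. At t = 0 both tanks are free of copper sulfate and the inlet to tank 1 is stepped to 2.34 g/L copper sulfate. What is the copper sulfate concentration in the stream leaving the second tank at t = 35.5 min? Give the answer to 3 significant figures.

Each tank obeys Vᵢ dCᵢ/dt = Q(Cᵢ₋₁ − Cᵢ), so τᵢ = Vᵢ/Q.
τ₁ = 242/15.7 = 15.414 min; τ₂ = 161/15.7 = 10.255 min.
Tank 1: C₁ = C_in(1 − e^(−t/τ₁)). Tank 2 (τ₁ ≠ τ₂): C₂ = C_in[1 − (τ₁ e^(−t/τ₁) − τ₂ e^(−t/τ₂))/(τ₁ − τ₂)].
At t = 35.5: e^(−t/τ₁) = 0.099949, e^(−t/τ₂) = 0.031373.
C₂ = 2.34·[1 − (15.414·0.099949 − 10.255·0.031373)/(5.1592)] = 2.34·0.76375 = 1.7872 g/L.

1.79 g/L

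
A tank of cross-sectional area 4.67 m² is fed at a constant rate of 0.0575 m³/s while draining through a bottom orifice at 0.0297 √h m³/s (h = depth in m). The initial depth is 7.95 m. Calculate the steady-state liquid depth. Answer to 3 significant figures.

Level balance: A dh/dt = 0.0575 − 0.0297 √h. Setting dh/dt = 0:
Q_in = 0.0297 √h_ss ⇒ √h_ss = 0.0575/0.0297 = 1.9360.
h_ss = 1.9360² = 3.7482 m. (Since h₀ = 7.95 m > h_ss, the level will fall toward this value.)

3.75 m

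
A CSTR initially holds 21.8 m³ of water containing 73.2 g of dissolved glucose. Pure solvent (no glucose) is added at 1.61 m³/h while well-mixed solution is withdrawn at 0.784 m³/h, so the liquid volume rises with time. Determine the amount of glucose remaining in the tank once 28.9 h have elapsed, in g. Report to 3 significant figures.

36.3 g

Let m(t) be the amount of glucose. Volume: V(t) = V₀ + (Q_in − Q_out) t = 21.8 + 0.82600 t; V(28.9) = 45.671 m³.
Species balance (pure solvent in): dm/dt = −Q_out · m/V(t).
dm/m = −Q_out dt/(V₀ + 0.82600 t); integrating gives ln(m/m₀) = −(Q_out/(Q_in−Q_out)) ln(V/V₀).
m = m₀ (V₀/V)^(Q_out/(Q_in−Q_out)) = 73.2 × (21.8/45.671)^(0.94915) = 36.279 g.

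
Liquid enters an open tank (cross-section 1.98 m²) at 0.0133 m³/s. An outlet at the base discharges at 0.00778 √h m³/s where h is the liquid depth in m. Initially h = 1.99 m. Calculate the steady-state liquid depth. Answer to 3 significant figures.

Level balance: A dh/dt = 0.0133 − 0.00778 √h. Setting dh/dt = 0:
Q_in = 0.00778 √h_ss ⇒ √h_ss = 0.0133/0.00778 = 1.7095.
h_ss = 1.7095² = 2.9224 m. (Since h₀ = 1.99 m < h_ss, the level will rise toward this value.)

2.92 m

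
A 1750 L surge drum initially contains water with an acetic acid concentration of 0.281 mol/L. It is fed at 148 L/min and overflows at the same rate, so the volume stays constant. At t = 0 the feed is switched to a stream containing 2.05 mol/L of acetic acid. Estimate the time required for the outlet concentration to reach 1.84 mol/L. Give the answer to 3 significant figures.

25.2 min

Species balance on the tank: V dC/dt = Q(C_in − C), so τ = V/Q = 11.824 min.
C(t) = C_in + (C₀ − C_in) e^(−t/τ). Set C = 1.84 and solve for t:
e^(−t/τ) = (C − C_in)/(C₀ − C_in) = (1.84 − 2.05)/(0.281 − 2.05) = 0.11871
t = −τ ln(…) = 11.824 × 2.1311 = 25.198 min.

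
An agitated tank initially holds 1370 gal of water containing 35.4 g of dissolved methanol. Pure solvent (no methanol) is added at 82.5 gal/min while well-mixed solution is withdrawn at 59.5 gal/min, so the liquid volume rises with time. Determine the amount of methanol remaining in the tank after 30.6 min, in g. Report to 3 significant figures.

Let m(t) be the amount of methanol. Volume: V(t) = V₀ + (Q_in − Q_out) t = 1370 + 23.000 t; V(30.6) = 2073.8 gal.
No methanol enters, so dm/dt = −Q_out · (m/V).
dm/m = −Q_out dt/(V₀ + 23.000 t); integrating gives ln(m/m₀) = −(Q_out/(Q_in−Q_out)) ln(V/V₀).
m = m₀ (V₀/V)^(Q_out/(Q_in−Q_out)) = 35.4 × (1370/2073.8)^(2.5870) = 12.112 g.

12.1 g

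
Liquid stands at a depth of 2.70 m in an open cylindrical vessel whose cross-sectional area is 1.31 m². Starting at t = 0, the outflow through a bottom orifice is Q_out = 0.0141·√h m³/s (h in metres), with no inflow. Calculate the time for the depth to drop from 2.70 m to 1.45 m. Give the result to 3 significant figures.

81.6 s

A dh/dt = −Q_out = −0.0141 √h.
This is separable: 2 d(√h)/dt = −0.0141/A, so √h = √h₀ − (0.0141/(2A)) t.
t = 2A(√h₀ − √h)/0.0141 = 2·1.31·(√2.70 − √1.45)/0.0141
  = 2.6200 × (1.6432 − 1.2042) / 0.0141 = 81.575 s.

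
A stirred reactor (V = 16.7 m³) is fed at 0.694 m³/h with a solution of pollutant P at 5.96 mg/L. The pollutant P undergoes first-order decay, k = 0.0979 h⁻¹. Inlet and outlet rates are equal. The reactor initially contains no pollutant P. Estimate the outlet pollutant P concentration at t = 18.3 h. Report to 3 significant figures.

Accumulation = in − out − consumed: V dC/dt = Q C_in − Q C − k V C.
This is linear with rate a = Q/V + k = 0.13946 h⁻¹.
C_ss = Q C_in/(Q + kV) = 1.7760 mg/L; C(t) = C_ss + (C₀ − C_ss) e^(−a t).
C(18.3) = 1.7760 + (-1.7760)·e^(−0.13946·18.3) = 1.7760 + (-1.7760)·0.077921 = 1.6376 mg/L.

1.64 mg/L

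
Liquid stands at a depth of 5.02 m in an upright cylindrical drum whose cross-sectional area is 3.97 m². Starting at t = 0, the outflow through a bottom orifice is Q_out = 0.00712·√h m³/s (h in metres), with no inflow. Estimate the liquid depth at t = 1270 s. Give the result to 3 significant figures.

1.21 m

A dh/dt = −Q_out = −0.00712 √h.
This is separable: 2 d(√h)/dt = −0.00712/A, so √h = √h₀ − (0.00712/(2A)) t.
√h = √5.02 − 0.00712·1270/(2·3.97) = 2.2405 − 1.1388 = 1.1017.
h = 1.1017² = 1.2137 m.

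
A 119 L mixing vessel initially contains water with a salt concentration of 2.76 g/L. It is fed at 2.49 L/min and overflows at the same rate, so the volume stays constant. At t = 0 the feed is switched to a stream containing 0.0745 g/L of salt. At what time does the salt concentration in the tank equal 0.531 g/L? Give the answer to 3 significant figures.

Species balance: V dC/dt = Q(C_in − C) ⇒ τ = V/Q = 47.791 min.
C(t) = C_in + (C₀ − C_in) e^(−t/τ). Set C = 0.531 and solve for t:
e^(−t/τ) = (C − C_in)/(C₀ − C_in) = (0.531 − 0.0745)/(2.76 − 0.0745) = 0.16999
t = −τ ln(…) = 47.791 × 1.7720 = 84.688 min.

84.7 min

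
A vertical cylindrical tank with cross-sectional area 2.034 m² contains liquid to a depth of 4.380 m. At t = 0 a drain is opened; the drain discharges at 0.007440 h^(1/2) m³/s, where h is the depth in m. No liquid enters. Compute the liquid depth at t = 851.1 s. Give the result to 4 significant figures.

0.2876 m

A dh/dt = −Q_out = −0.007440 √h.
Separate and integrate: 2(√h − √h₀) = −(0.007440/A) t.
√h = √4.380 − 0.007440·851.1/(2·2.034) = 2.09284 − 1.55658 = 0.536261.
h = 0.536261² = 0.287576 m.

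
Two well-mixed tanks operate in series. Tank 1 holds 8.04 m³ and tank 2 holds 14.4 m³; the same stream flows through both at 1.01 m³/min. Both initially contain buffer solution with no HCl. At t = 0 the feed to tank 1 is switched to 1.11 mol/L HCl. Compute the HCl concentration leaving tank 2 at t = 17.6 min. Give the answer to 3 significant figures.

0.532 mol/L

Each tank obeys Vᵢ dCᵢ/dt = Q(Cᵢ₋₁ − Cᵢ), so τᵢ = Vᵢ/Q.
τ₁ = 8.04/1.01 = 7.9604 min; τ₂ = 14.4/1.01 = 14.257 min.
Solving the cascade with C₁(0)=C₂(0)=0 gives C₂(t) = C_in[1 − (τ₁ e^(−t/τ₁) − τ₂ e^(−t/τ₂))/(τ₁ − τ₂)].
At t = 17.6: e^(−t/τ₁) = 0.10960, e^(−t/τ₂) = 0.29100.
C₂ = 1.11·[1 − (7.9604·0.10960 − 14.257·0.29100)/(-6.2970)] = 1.11·0.47969 = 0.53245 mol/L.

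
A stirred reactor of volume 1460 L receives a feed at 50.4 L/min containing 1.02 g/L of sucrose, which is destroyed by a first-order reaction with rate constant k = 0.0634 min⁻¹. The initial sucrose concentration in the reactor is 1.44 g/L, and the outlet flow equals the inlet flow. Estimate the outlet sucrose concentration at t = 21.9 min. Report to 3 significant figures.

V dC/dt = Q(C_in − C) − k V C.
This is linear with rate a = Q/V + k = 0.097921 min⁻¹.
C_ss = Q C_in/(Q + kV) = 0.35959 g/L; C(t) = C_ss + (C₀ − C_ss) e^(−a t).
C(21.9) = 0.35959 + (1.0804)·e^(−0.097921·21.9) = 0.35959 + (1.0804)·0.11713 = 0.48614 g/L.

0.486 g/L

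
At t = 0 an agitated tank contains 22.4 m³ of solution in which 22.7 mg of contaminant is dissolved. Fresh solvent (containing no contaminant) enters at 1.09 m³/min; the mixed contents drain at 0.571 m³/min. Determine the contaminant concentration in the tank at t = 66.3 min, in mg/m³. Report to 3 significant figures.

0.144 mg/m³

Let m(t) be the amount of contaminant. Volume: V(t) = V₀ + (Q_in − Q_out) t = 22.4 + 0.51900 t; V(66.3) = 56.810 m³.
Solute balance: dm/dt = 0 − Q_out C = −Q_out m/V(t).
Separate: dm/m = −Q_out dt/V(t) ⇒ ln(m/m₀) = −(Q_out/(Q_in−Q_out)) ln(V/V₀).
m = m₀ (V₀/V)^(Q_out/(Q_in−Q_out)) = 22.7 × (22.4/56.810)^(1.1002) = 8.1537 mg.
C = m/V = 8.1537/56.810 = 0.14353 mg/m³.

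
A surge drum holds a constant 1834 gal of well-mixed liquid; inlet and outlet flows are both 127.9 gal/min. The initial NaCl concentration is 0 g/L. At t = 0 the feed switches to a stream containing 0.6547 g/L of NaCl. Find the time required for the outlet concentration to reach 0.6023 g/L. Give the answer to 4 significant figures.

Species balance: V dC/dt = Q(C_in − C) ⇒ τ = V/Q = 14.3393 min.
C(t) = C_in + (C₀ − C_in) e^(−t/τ). Set C = 0.6023 and solve for t:
e^(−t/τ) = (C − C_in)/(C₀ − C_in) = (0.6023 − 0.6547)/(0 − 0.6547) = 0.0800367
t = −τ ln(…) = 14.3393 × 2.52527 = 36.2107 min.

36.21 min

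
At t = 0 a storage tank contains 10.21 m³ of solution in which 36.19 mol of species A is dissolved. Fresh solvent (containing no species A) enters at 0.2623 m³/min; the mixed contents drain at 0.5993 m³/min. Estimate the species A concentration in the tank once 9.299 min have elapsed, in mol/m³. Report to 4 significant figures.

Let m(t) be the amount of species A. Volume: V(t) = V₀ + (Q_in − Q_out) t = 10.21 − 0.337000 t; V(9.299) = 7.07624 m³.
No species A enters, so dm/dt = −Q_out · (m/V).
dm/m = −Q_out dt/(V₀ − 0.337000 t); integrating gives ln(m/m₀) = −(Q_out/(Q_in−Q_out)) ln(V/V₀).
m = m₀ (V₀/V)^(Q_out/(Q_in−Q_out)) = 36.19 × (10.21/7.07624)^(-1.77834) = 18.8554 mol.
C = m/V = 18.8554/7.07624 = 2.66461 mol/m³.

2.665 mol/m³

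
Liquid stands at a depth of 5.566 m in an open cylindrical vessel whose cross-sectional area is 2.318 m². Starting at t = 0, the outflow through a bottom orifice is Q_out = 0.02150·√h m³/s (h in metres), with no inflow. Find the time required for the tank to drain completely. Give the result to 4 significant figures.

Unsteady balance on liquid volume: A dh/dt = −0.02150 √h.
Separate and integrate: 2(√h − √h₀) = −(0.02150/A) t.
Tank is empty when √h = 0: t_empty = 2A√h₀/0.02150.
t_empty = 2·2.318·√5.566/0.02150 = 4.63600·2.35924/0.02150 = 508.717 s.

508.7 s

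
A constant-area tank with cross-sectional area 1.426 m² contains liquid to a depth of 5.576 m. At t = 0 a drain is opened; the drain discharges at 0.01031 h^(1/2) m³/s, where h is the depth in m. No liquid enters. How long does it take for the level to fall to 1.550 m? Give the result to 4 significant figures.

A dh/dt = −Q_out = −0.01031 √h.
This is separable: 2 d(√h)/dt = −0.01031/A, so √h = √h₀ − (0.01031/(2A)) t.
t = 2A(√h₀ − √h)/0.01031 = 2·1.426·(√5.576 − √1.550)/0.01031
  = 2.85200 × (2.36136 − 1.24499) / 0.01031 = 308.814 s.

308.8 s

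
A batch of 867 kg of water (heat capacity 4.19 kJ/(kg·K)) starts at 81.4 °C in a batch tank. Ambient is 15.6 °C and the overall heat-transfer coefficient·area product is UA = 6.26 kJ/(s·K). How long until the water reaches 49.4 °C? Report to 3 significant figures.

Lumped-capacitance energy balance: M c_p dT/dt = UA(T_amb − T).
τ = M c_p/UA = 580.31 s; T_ss = T_amb = 15.600 °C.
T(t) = T_ss + (T₀ − T_ss)e^(−t/τ); set T = 49.4:
t = −τ ln[(T − T_ss)/(T₀ − T_ss)] = −580.31 · ln(0.51368) = 386.58 s.

387 s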